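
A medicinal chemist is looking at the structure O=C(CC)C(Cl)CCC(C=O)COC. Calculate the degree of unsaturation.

2

Molecular formula: C10H17ClO3.
DoU = (2C + 2 + N − H − X) / 2, where X is the halogen count and O/S are ignored.
    = (2·10 + 2 + 0 − 17 − 1) / 2 = 4 / 2 = 2.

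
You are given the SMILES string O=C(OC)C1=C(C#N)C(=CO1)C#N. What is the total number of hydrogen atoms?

Walk through each heavy atom and fill implicit hydrogens from standard valence (C 4, N 3, O 2, S 2, halogen 1):
  atom 1: O, bond orders sum to 2 (valence 2) → 0 H
  atom 2: C, bond orders sum to 4 (valence 4) → 0 H
  atom 3: O, bond orders sum to 2 (valence 2) → 0 H
  atom 4: C, bond orders sum to 1 (valence 4) → 3 H
  atom 5: C, bond orders sum to 4 (valence 4) → 0 H
  atom 6: C, bond orders sum to 4 (valence 4) → 0 H
  atom 7: C, bond orders sum to 4 (valence 4) → 0 H
  atom 8: N, bond orders sum to 3 (valence 3) → 0 H
  atom 9: C, bond orders sum to 4 (valence 4) → 0 H
  atom 10: C, bond orders sum to 3 (valence 4) → 1 H
  atom 11: O, bond orders sum to 2 (valence 2) → 0 H
  atom 12: C, bond orders sum to 4 (valence 4) → 0 H
  atom 13: N, bond orders sum to 3 (valence 3) → 0 H
Total hydrogens: 4.

4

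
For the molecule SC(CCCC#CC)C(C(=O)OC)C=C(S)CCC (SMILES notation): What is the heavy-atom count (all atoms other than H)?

Every atom symbol written in the SMILES (organic subset) is one heavy atom; implicit H are not written.
Heavy atoms by element → C:15, O:2, S:2.
Total: 19.

19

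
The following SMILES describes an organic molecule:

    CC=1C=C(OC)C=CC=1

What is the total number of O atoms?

1

Scan the SMILES for O atoms (remember two-letter symbols like Cl and Br are single atoms).
Oxygen count: 1.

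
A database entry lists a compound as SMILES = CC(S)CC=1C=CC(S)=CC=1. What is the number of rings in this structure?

1

In SMILES, each pair of matching ring-closure digits denotes one ring-closing bond; the number of such bonds equals the number of independent rings.
Ring-closure bonds here: 1.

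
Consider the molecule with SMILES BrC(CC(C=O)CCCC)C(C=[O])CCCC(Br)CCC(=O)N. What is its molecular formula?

Walk through each heavy atom and fill implicit hydrogens from standard valence (C 4, N 3, O 2, S 2, halogen 1):
  atom 1: Br (halogen, monovalent) → 0 H
  atom 2: C, bond orders sum to 3 (valence 4) → 1 H
  atom 3: C, bond orders sum to 2 (valence 4) → 2 H
  atom 4: C, bond orders sum to 3 (valence 4) → 1 H
  atom 5: C, bond orders sum to 3 (valence 4) → 1 H
  atom 6: O, bond orders sum to 2 (valence 2) → 0 H
  atom 7: C, bond orders sum to 2 (valence 4) → 2 H
  atom 8: C, bond orders sum to 2 (valence 4) → 2 H
  atom 9: C, bond orders sum to 2 (valence 4) → 2 H
  atom 10: C, bond orders sum to 1 (valence 4) → 3 H
  atom 11: C, bond orders sum to 3 (valence 4) → 1 H
  atom 12: C, bond orders sum to 3 (valence 4) → 1 H
  atom 13: O with explicit H count 0
  atom 14: C, bond orders sum to 2 (valence 4) → 2 H
  atom 15: C, bond orders sum to 2 (valence 4) → 2 H
  atom 16: C, bond orders sum to 2 (valence 4) → 2 H
  atom 17: C, bond orders sum to 3 (valence 4) → 1 H
  atom 18: Br (halogen, monovalent) → 0 H
  atom 19: C, bond orders sum to 2 (valence 4) → 2 H
  atom 20: C, bond orders sum to 2 (valence 4) → 2 H
  atom 21: C, bond orders sum to 4 (valence 4) → 0 H
  atom 22: O, bond orders sum to 2 (valence 2) → 0 H
  atom 23: N, bond orders sum to 1 (valence 3) → 2 H
Totals → C:17, H:29, Br:2, N:1, O:3.
In Hill order: C17H29Br2NO3.

C17H29Br2NO3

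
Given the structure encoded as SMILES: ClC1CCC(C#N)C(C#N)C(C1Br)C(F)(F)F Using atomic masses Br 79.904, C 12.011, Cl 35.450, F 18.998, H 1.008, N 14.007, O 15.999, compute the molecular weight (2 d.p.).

First, the molecular formula is C10H9BrClF3N2 (counting implicit H from valence).
  Br: 1 × 79.904 = 79.904
  C: 10 × 12.011 = 120.110
  Cl: 1 × 35.450 = 35.450
  F: 3 × 18.998 = 56.994
  H: 9 × 1.008 = 9.072
  N: 2 × 14.007 = 28.014
Sum: 1×79.904 + 10×12.011 + 1×35.450 + 3×18.998 + 9×1.008 + 2×14.007 = 329.544 → 329.54 g/mol.

329.54 g/mol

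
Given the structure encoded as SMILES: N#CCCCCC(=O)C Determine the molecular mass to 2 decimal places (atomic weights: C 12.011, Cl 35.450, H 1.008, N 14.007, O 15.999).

125.17 g/mol

First, the molecular formula is C7H11NO (counting implicit H from valence).
  C: 7 × 12.011 = 84.077
  H: 11 × 1.008 = 11.088
  N: 1 × 14.007 = 14.007
  O: 1 × 15.999 = 15.999
Sum: 7×12.011 + 11×1.008 + 1×14.007 + 1×15.999 = 125.171 → 125.17 g/mol.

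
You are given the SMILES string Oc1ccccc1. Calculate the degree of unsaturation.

4

Molecular formula: C6H6O.
DoU = (2C + 2 + N − H − X) / 2, where X is the halogen count and O/S are ignored.
    = (2·6 + 2 + 0 − 6 − 0) / 2 = 8 / 2 = 4.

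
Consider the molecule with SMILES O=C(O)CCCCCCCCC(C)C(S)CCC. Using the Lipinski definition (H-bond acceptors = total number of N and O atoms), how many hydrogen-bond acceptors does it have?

2

N atoms: 0; O atoms: 2.
Lipinski HBA = 0 + 2 = 2.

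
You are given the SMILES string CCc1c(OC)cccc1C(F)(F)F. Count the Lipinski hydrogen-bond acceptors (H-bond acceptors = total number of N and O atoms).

N atoms: 0; O atoms: 1.
Lipinski HBA = 0 + 1 = 1.

1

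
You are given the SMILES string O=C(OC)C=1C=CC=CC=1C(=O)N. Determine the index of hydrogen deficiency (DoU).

Degree of unsaturation = (number of rings) + (number of π bonds).
Ring closures in the SMILES: 1.
π bonds: 5 double bonds (each 1 DoU) → 5 DoU from unsaturation.
Total DoU = 1 + 5 = 6.

6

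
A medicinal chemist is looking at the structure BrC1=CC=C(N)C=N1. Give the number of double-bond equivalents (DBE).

4

Degree of unsaturation = (number of rings) + (number of π bonds).
Ring closures in the SMILES: 1.
π bonds: 3 double bonds (each 1 DoU) → 3 DoU from unsaturation.
Total DoU = 1 + 3 = 4.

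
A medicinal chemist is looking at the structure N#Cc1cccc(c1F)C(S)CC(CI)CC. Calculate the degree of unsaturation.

Molecular formula: C13H15FINS.
DoU = (2C + 2 + N − H − X) / 2, where X is the halogen count and O/S are ignored.
    = (2·13 + 2 + 1 − 15 − 2) / 2 = 12 / 2 = 6.

6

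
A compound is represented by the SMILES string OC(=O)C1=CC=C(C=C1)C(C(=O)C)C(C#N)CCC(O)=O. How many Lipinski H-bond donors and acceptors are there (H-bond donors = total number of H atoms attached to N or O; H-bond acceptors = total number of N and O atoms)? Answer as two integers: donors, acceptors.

2, 6

Donors: find every N or O and count the H atoms it carries.
  atom 1 (O): bond orders sum to 1 → 1 H
  atom 3 (O): bond orders sum to 2 → 0 H
  atom 12 (O): bond orders sum to 2 → 0 H
  atom 16 (N): bond orders sum to 3 → 0 H
  atom 20 (O): bond orders sum to 1 → 1 H
  atom 21 (O): bond orders sum to 2 → 0 H
Lipinski HBD = 2.
Acceptors: N atoms = 1, O atoms = 5 → HBA = 6.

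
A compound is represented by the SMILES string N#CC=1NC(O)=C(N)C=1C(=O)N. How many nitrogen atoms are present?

Scan the SMILES for N atoms (remember two-letter symbols like Cl and Br are single atoms).
Nitrogen count: 4.

4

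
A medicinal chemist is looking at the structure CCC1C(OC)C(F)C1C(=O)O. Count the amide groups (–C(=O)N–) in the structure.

0

Scan the SMILES for the amide motif — none present.
Groups that are present: 1 carboxylic acid, 1 ether.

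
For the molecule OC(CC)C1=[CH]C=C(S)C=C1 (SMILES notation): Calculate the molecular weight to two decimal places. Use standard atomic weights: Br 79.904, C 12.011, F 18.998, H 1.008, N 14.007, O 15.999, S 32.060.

First, the molecular formula is C9H12OS (counting implicit H from valence).
  C: 9 × 12.011 = 108.099
  H: 12 × 1.008 = 12.096
  O: 1 × 15.999 = 15.999
  S: 1 × 32.060 = 32.060
Sum: 9×12.011 + 12×1.008 + 1×15.999 + 1×32.060 = 168.254 → 168.25 g/mol.

168.25 g/mol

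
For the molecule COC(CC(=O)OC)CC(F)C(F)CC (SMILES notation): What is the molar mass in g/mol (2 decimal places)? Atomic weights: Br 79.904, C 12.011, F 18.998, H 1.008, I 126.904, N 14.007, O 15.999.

224.25 g/mol

First, the molecular formula is C10H18F2O3 (counting implicit H from valence).
  C: 10 × 12.011 = 120.110
  F: 2 × 18.998 = 37.996
  H: 18 × 1.008 = 18.144
  O: 3 × 15.999 = 47.997
Sum: 10×12.011 + 2×18.998 + 18×1.008 + 3×15.999 = 224.247 → 224.25 g/mol.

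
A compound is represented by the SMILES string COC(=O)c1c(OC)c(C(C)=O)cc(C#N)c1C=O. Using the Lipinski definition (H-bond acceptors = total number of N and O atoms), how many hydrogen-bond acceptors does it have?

N atoms: 1; O atoms: 5.
Lipinski HBA = 1 + 5 = 6.

6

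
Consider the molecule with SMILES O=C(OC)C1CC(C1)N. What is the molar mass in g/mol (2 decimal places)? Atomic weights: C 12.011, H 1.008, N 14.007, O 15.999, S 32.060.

129.16 g/mol

First, the molecular formula is C6H11NO2 (counting implicit H from valence).
  C: 6 × 12.011 = 72.066
  H: 11 × 1.008 = 11.088
  N: 1 × 14.007 = 14.007
  O: 2 × 15.999 = 31.998
Sum: 6×12.011 + 11×1.008 + 1×14.007 + 2×15.999 = 129.159 → 129.16 g/mol.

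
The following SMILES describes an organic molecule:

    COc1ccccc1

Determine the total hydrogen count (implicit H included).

Walk through each heavy atom and fill implicit hydrogens from standard valence (C 4, N 3, O 2, S 2, halogen 1); for lowercase aromatic atoms, an aromatic c carries 1 H when it has two neighbours and 0 H with three, and aromatic n carries 0 H:
  atom 1: C, bond orders sum to 1 (valence 4) → 3 H
  atom 2: O, bond orders sum to 2 (valence 2) → 0 H
  atom 3: aromatic c, 3 neighbours → 0 H
  atom 4: aromatic c, 2 neighbours → 1 H
  atom 5: aromatic c, 2 neighbours → 1 H
  atom 6: aromatic c, 2 neighbours → 1 H
  atom 7: aromatic c, 2 neighbours → 1 H
  atom 8: aromatic c, 2 neighbours → 1 H
Total hydrogens: 8.

8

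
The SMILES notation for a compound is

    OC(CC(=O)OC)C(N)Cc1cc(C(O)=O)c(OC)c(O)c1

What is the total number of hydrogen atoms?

Walk through each heavy atom and fill implicit hydrogens from standard valence (C 4, N 3, O 2, S 2, halogen 1); for lowercase aromatic atoms, an aromatic c carries 1 H when it has two neighbours and 0 H with three, and aromatic n carries 0 H:
  atom 1: O, bond orders sum to 1 (valence 2) → 1 H
  atom 2: C, bond orders sum to 3 (valence 4) → 1 H
  atom 3: C, bond orders sum to 2 (valence 4) → 2 H
  atom 4: C, bond orders sum to 4 (valence 4) → 0 H
  atom 5: O, bond orders sum to 2 (valence 2) → 0 H
  atom 6: O, bond orders sum to 2 (valence 2) → 0 H
  atom 7: C, bond orders sum to 1 (valence 4) → 3 H
  atom 8: C, bond orders sum to 3 (valence 4) → 1 H
  atom 9: N, bond orders sum to 1 (valence 3) → 2 H
  atom 10: C, bond orders sum to 2 (valence 4) → 2 H
  atom 11: aromatic c, 3 neighbours → 0 H
  atom 12: aromatic c, 2 neighbours → 1 H
  atom 13: aromatic c, 3 neighbours → 0 H
  atom 14: C, bond orders sum to 4 (valence 4) → 0 H
  atom 15: O, bond orders sum to 1 (valence 2) → 1 H
  atom 16: O, bond orders sum to 2 (valence 2) → 0 H
  atom 17: aromatic c, 3 neighbours → 0 H
  atom 18: O, bond orders sum to 2 (valence 2) → 0 H
  atom 19: C, bond orders sum to 1 (valence 4) → 3 H
  atom 20: aromatic c, 3 neighbours → 0 H
  atom 21: O, bond orders sum to 1 (valence 2) → 1 H
  atom 22: aromatic c, 2 neighbours → 1 H
Total hydrogens: 19.

19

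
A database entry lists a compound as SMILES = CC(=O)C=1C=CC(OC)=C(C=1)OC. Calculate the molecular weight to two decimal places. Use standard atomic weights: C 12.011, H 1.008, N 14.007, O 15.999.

180.20 g/mol

First, the molecular formula is C10H12O3 (counting implicit H from valence).
  C: 10 × 12.011 = 120.110
  H: 12 × 1.008 = 12.096
  O: 3 × 15.999 = 47.997
Sum: 10×12.011 + 12×1.008 + 3×15.999 = 180.203 → 180.20 g/mol.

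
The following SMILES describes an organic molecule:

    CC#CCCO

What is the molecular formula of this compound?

Walk through each heavy atom and fill implicit hydrogens from standard valence (C 4, N 3, O 2, S 2, halogen 1):
  atom 1: C, bond orders sum to 1 (valence 4) → 3 H
  atom 2: C, bond orders sum to 4 (valence 4) → 0 H
  atom 3: C, bond orders sum to 4 (valence 4) → 0 H
  atom 4: C, bond orders sum to 2 (valence 4) → 2 H
  atom 5: C, bond orders sum to 2 (valence 4) → 2 H
  atom 6: O, bond orders sum to 1 (valence 2) → 1 H
Totals → C:5, H:8, O:1.
In Hill order: C5H8O.

C5H8O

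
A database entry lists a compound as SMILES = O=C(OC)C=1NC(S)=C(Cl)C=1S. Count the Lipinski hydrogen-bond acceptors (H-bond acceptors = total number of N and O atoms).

N atoms: 1; O atoms: 2.
Lipinski HBA = 1 + 2 = 3.

3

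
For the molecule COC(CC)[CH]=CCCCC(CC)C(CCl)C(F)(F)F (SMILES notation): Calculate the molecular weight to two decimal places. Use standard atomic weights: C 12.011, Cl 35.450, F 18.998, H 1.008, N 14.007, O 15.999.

First, the molecular formula is C15H26ClF3O (counting implicit H from valence).
  C: 15 × 12.011 = 180.165
  Cl: 1 × 35.450 = 35.450
  F: 3 × 18.998 = 56.994
  H: 26 × 1.008 = 26.208
  O: 1 × 15.999 = 15.999
Sum: 15×12.011 + 1×35.450 + 3×18.998 + 26×1.008 + 1×15.999 = 314.816 → 314.82 g/mol.

314.82 g/mol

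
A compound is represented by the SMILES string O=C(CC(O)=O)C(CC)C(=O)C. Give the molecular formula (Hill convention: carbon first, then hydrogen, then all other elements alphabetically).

C8H12O4

Walk through each heavy atom and fill implicit hydrogens from standard valence (C 4, N 3, O 2, S 2, halogen 1):
  atom 1: O, bond orders sum to 2 (valence 2) → 0 H
  atom 2: C, bond orders sum to 4 (valence 4) → 0 H
  atom 3: C, bond orders sum to 2 (valence 4) → 2 H
  atom 4: C, bond orders sum to 4 (valence 4) → 0 H
  atom 5: O, bond orders sum to 1 (valence 2) → 1 H
  atom 6: O, bond orders sum to 2 (valence 2) → 0 H
  atom 7: C, bond orders sum to 3 (valence 4) → 1 H
  atom 8: C, bond orders sum to 2 (valence 4) → 2 H
  atom 9: C, bond orders sum to 1 (valence 4) → 3 H
  atom 10: C, bond orders sum to 4 (valence 4) → 0 H
  atom 11: O, bond orders sum to 2 (valence 2) → 0 H
  atom 12: C, bond orders sum to 1 (valence 4) → 3 H
Totals → C:8, H:12, O:4.
In Hill order: C8H12O4.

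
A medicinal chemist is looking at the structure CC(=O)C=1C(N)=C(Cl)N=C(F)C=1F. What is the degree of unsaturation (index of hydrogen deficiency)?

5

Molecular formula: C7H5ClF2N2O.
DoU = (2C + 2 + N − H − X) / 2, where X is the halogen count and O/S are ignored.
    = (2·7 + 2 + 2 − 5 − 3) / 2 = 10 / 2 = 5.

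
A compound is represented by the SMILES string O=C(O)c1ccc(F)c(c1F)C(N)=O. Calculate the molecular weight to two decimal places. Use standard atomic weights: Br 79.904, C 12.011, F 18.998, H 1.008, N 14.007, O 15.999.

First, the molecular formula is C8H5F2NO3 (counting implicit H from valence).
  C: 8 × 12.011 = 96.088
  F: 2 × 18.998 = 37.996
  H: 5 × 1.008 = 5.040
  N: 1 × 14.007 = 14.007
  O: 3 × 15.999 = 47.997
Sum: 8×12.011 + 2×18.998 + 5×1.008 + 1×14.007 + 3×15.999 = 201.128 → 201.13 g/mol.

201.13 g/mol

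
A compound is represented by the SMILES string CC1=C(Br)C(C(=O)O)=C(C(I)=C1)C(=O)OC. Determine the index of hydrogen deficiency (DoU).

Molecular formula: C10H8BrIO4.
DoU = (2C + 2 + N − H − X) / 2, where X is the halogen count and O/S are ignored.
    = (2·10 + 2 + 0 − 8 − 2) / 2 = 12 / 2 = 6.

6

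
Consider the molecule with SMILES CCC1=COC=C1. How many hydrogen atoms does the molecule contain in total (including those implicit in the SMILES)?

8

Walk through each heavy atom and fill implicit hydrogens from standard valence (C 4, N 3, O 2, S 2, halogen 1):
  atom 1: C, bond orders sum to 1 (valence 4) → 3 H
  atom 2: C, bond orders sum to 2 (valence 4) → 2 H
  atom 3: C, bond orders sum to 4 (valence 4) → 0 H
  atom 4: C, bond orders sum to 3 (valence 4) → 1 H
  atom 5: O, bond orders sum to 2 (valence 2) → 0 H
  atom 6: C, bond orders sum to 3 (valence 4) → 1 H
  atom 7: C, bond orders sum to 3 (valence 4) → 1 H
Total hydrogens: 8.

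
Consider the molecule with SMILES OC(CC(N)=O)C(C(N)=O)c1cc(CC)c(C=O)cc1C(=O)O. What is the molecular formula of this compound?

Walk through each heavy atom and fill implicit hydrogens from standard valence (C 4, N 3, O 2, S 2, halogen 1); for lowercase aromatic atoms, an aromatic c carries 1 H when it has two neighbours and 0 H with three, and aromatic n carries 0 H:
  atom 1: O, bond orders sum to 1 (valence 2) → 1 H
  atom 2: C, bond orders sum to 3 (valence 4) → 1 H
  atom 3: C, bond orders sum to 2 (valence 4) → 2 H
  atom 4: C, bond orders sum to 4 (valence 4) → 0 H
  atom 5: N, bond orders sum to 1 (valence 3) → 2 H
  atom 6: O, bond orders sum to 2 (valence 2) → 0 H
  atom 7: C, bond orders sum to 3 (valence 4) → 1 H
  atom 8: C, bond orders sum to 4 (valence 4) → 0 H
  atom 9: N, bond orders sum to 1 (valence 3) → 2 H
  atom 10: O, bond orders sum to 2 (valence 2) → 0 H
  atom 11: aromatic c, 3 neighbours → 0 H
  atom 12: aromatic c, 2 neighbours → 1 H
  atom 13: aromatic c, 3 neighbours → 0 H
  atom 14: C, bond orders sum to 2 (valence 4) → 2 H
  atom 15: C, bond orders sum to 1 (valence 4) → 3 H
  atom 16: aromatic c, 3 neighbours → 0 H
  atom 17: C, bond orders sum to 3 (valence 4) → 1 H
  atom 18: O, bond orders sum to 2 (valence 2) → 0 H
  atom 19: aromatic c, 2 neighbours → 1 H
  atom 20: aromatic c, 3 neighbours → 0 H
  atom 21: C, bond orders sum to 4 (valence 4) → 0 H
  atom 22: O, bond orders sum to 2 (valence 2) → 0 H
  atom 23: O, bond orders sum to 1 (valence 2) → 1 H
Totals → C:15, H:18, N:2, O:6.

C15H18N2O6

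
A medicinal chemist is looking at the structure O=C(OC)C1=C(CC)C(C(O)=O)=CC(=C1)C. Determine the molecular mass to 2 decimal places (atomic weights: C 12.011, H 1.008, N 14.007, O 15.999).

First, the molecular formula is C12H14O4 (counting implicit H from valence).
  C: 12 × 12.011 = 144.132
  H: 14 × 1.008 = 14.112
  O: 4 × 15.999 = 63.996
Sum: 12×12.011 + 14×1.008 + 4×15.999 = 222.240 → 222.24 g/mol.

222.24 g/mol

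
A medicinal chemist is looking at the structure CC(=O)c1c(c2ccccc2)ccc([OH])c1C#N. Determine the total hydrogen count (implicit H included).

11

Walk through each heavy atom and fill implicit hydrogens from standard valence (C 4, N 3, O 2, S 2, halogen 1); for lowercase aromatic atoms, an aromatic c carries 1 H when it has two neighbours and 0 H with three, and aromatic n carries 0 H:
  atom 1: C, bond orders sum to 1 (valence 4) → 3 H
  atom 2: C, bond orders sum to 4 (valence 4) → 0 H
  atom 3: O, bond orders sum to 2 (valence 2) → 0 H
  atom 4: aromatic c, 3 neighbours → 0 H
  atom 5: aromatic c, 3 neighbours → 0 H
  atom 6: aromatic c, 3 neighbours → 0 H
  atom 7: aromatic c, 2 neighbours → 1 H
  atom 8: aromatic c, 2 neighbours → 1 H
  atom 9: aromatic c, 2 neighbours → 1 H
  atom 10: aromatic c, 2 neighbours → 1 H
  atom 11: aromatic c, 2 neighbours → 1 H
  atom 12: aromatic c, 2 neighbours → 1 H
  atom 13: aromatic c, 2 neighbours → 1 H
  atom 14: aromatic c, 3 neighbours → 0 H
  atom 15: O with explicit H count 1
  atom 16: aromatic c, 3 neighbours → 0 H
  atom 17: C, bond orders sum to 4 (valence 4) → 0 H
  atom 18: N, bond orders sum to 3 (valence 3) → 0 H
Total hydrogens: 11.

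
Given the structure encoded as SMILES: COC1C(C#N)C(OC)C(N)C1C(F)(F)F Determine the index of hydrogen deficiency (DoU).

Degree of unsaturation = (number of rings) + (number of π bonds).
Ring closures in the SMILES: 1.
π bonds: 1 triple bond (each 2 DoU) → 2 DoU from unsaturation.
Total DoU = 1 + 2 = 3.

3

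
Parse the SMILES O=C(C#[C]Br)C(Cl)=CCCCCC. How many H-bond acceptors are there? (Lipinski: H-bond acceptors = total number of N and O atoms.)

N atoms: 0; O atoms: 1.
Lipinski HBA = 0 + 1 = 1.

1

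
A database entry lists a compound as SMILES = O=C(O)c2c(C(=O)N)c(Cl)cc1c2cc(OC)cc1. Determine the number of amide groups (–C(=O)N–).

1

The amide motif appears at heavy-atom position 6 in the SMILES.
Other groups present: 1 carboxylic acid, 1 ether.
Amide count: 1.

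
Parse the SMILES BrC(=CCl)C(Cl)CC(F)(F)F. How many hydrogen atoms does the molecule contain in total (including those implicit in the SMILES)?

Walk through each heavy atom and fill implicit hydrogens from standard valence (C 4, N 3, O 2, S 2, halogen 1):
  atom 1: Br (halogen, monovalent) → 0 H
  atom 2: C, bond orders sum to 4 (valence 4) → 0 H
  atom 3: C, bond orders sum to 3 (valence 4) → 1 H
  atom 4: Cl (halogen, monovalent) → 0 H
  atom 5: C, bond orders sum to 3 (valence 4) → 1 H
  atom 6: Cl (halogen, monovalent) → 0 H
  atom 7: C, bond orders sum to 2 (valence 4) → 2 H
  atom 8: C, bond orders sum to 4 (valence 4) → 0 H
  atom 9: F (halogen, monovalent) → 0 H
  atom 10: F (halogen, monovalent) → 0 H
  atom 11: F (halogen, monovalent) → 0 H
Total hydrogens: 4.

4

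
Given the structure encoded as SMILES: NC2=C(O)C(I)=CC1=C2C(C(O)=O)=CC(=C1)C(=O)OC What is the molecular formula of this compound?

Walk through each heavy atom and fill implicit hydrogens from standard valence (C 4, N 3, O 2, S 2, halogen 1):
  atom 1: N, bond orders sum to 1 (valence 3) → 2 H
  atom 2: C, bond orders sum to 4 (valence 4) → 0 H
  atom 3: C, bond orders sum to 4 (valence 4) → 0 H
  atom 4: O, bond orders sum to 1 (valence 2) → 1 H
  atom 5: C, bond orders sum to 4 (valence 4) → 0 H
  atom 6: I (halogen, monovalent) → 0 H
  atom 7: C, bond orders sum to 3 (valence 4) → 1 H
  atom 8: C, bond orders sum to 4 (valence 4) → 0 H
  atom 9: C, bond orders sum to 4 (valence 4) → 0 H
  atom 10: C, bond orders sum to 4 (valence 4) → 0 H
  atom 11: C, bond orders sum to 4 (valence 4) → 0 H
  atom 12: O, bond orders sum to 1 (valence 2) → 1 H
  atom 13: O, bond orders sum to 2 (valence 2) → 0 H
  atom 14: C, bond orders sum to 3 (valence 4) → 1 H
  atom 15: C, bond orders sum to 4 (valence 4) → 0 H
  atom 16: C, bond orders sum to 3 (valence 4) → 1 H
  atom 17: C, bond orders sum to 4 (valence 4) → 0 H
  atom 18: O, bond orders sum to 2 (valence 2) → 0 H
  atom 19: O, bond orders sum to 2 (valence 2) → 0 H
  atom 20: C, bond orders sum to 1 (valence 4) → 3 H
Totals → C:13, H:10, I:1, N:1, O:5.

C13H10INO5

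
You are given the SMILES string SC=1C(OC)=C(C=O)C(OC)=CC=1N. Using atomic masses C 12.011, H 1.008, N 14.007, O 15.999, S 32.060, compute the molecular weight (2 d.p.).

213.25 g/mol

First, the molecular formula is C9H11NO3S (counting implicit H from valence).
  C: 9 × 12.011 = 108.099
  H: 11 × 1.008 = 11.088
  N: 1 × 14.007 = 14.007
  O: 3 × 15.999 = 47.997
  S: 1 × 32.060 = 32.060
Sum: 9×12.011 + 11×1.008 + 1×14.007 + 3×15.999 + 1×32.060 = 213.251 → 213.25 g/mol.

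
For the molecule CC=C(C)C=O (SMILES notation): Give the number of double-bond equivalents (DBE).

Molecular formula: C5H8O.
DoU = (2C + 2 + N − H − X) / 2, where X is the halogen count and O/S are ignored.
    = (2·5 + 2 + 0 − 8 − 0) / 2 = 4 / 2 = 2.

2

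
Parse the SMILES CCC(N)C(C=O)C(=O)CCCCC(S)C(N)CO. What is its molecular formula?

Walk through each heavy atom and fill implicit hydrogens from standard valence (C 4, N 3, O 2, S 2, halogen 1):
  atom 1: C, bond orders sum to 1 (valence 4) → 3 H
  atom 2: C, bond orders sum to 2 (valence 4) → 2 H
  atom 3: C, bond orders sum to 3 (valence 4) → 1 H
  atom 4: N, bond orders sum to 1 (valence 3) → 2 H
  atom 5: C, bond orders sum to 3 (valence 4) → 1 H
  atom 6: C, bond orders sum to 3 (valence 4) → 1 H
  atom 7: O, bond orders sum to 2 (valence 2) → 0 H
  atom 8: C, bond orders sum to 4 (valence 4) → 0 H
  atom 9: O, bond orders sum to 2 (valence 2) → 0 H
  atom 10: C, bond orders sum to 2 (valence 4) → 2 H
  atom 11: C, bond orders sum to 2 (valence 4) → 2 H
  atom 12: C, bond orders sum to 2 (valence 4) → 2 H
  atom 13: C, bond orders sum to 2 (valence 4) → 2 H
  atom 14: C, bond orders sum to 3 (valence 4) → 1 H
  atom 15: S, bond orders sum to 1 (valence 2) → 1 H
  atom 16: C, bond orders sum to 3 (valence 4) → 1 H
  atom 17: N, bond orders sum to 1 (valence 3) → 2 H
  atom 18: C, bond orders sum to 2 (valence 4) → 2 H
  atom 19: O, bond orders sum to 1 (valence 2) → 1 H
Totals → C:13, H:26, N:2, O:3, S:1.

C13H26N2O3S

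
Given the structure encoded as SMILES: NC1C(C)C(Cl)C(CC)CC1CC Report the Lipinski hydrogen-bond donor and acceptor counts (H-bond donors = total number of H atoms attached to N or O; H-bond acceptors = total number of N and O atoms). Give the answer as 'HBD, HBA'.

2, 1

Donors: find every N or O and count the H atoms it carries.
  atom 1 (N): bond orders sum to 1 → 2 H
Lipinski HBD = 2.
Acceptors: N atoms = 1, O atoms = 0 → HBA = 1.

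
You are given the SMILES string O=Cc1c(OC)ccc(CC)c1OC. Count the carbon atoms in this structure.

Count every carbon token in the SMILES (each C, including those in ring-closure positions and inside branches).
Carbon count: 11.

11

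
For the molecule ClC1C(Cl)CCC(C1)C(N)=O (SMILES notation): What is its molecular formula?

Walk through each heavy atom and fill implicit hydrogens from standard valence (C 4, N 3, O 2, S 2, halogen 1):
  atom 1: Cl (halogen, monovalent) → 0 H
  atom 2: C, bond orders sum to 3 (valence 4) → 1 H
  atom 3: C, bond orders sum to 3 (valence 4) → 1 H
  atom 4: Cl (halogen, monovalent) → 0 H
  atom 5: C, bond orders sum to 2 (valence 4) → 2 H
  atom 6: C, bond orders sum to 2 (valence 4) → 2 H
  atom 7: C, bond orders sum to 3 (valence 4) → 1 H
  atom 8: C, bond orders sum to 2 (valence 4) → 2 H
  atom 9: C, bond orders sum to 4 (valence 4) → 0 H
  atom 10: N, bond orders sum to 1 (valence 3) → 2 H
  atom 11: O, bond orders sum to 2 (valence 2) → 0 H
Totals → C:7, H:11, Cl:2, N:1, O:1.
In Hill order: C7H11Cl2NO.

C7H11Cl2NO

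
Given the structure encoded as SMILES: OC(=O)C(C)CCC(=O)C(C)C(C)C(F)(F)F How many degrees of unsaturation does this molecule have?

Degree of unsaturation = (number of rings) + (number of π bonds).
Ring closures in the SMILES: 0.
π bonds: 2 double bonds (each 1 DoU) → 2 DoU from unsaturation.
Total DoU = 0 + 2 = 2.

2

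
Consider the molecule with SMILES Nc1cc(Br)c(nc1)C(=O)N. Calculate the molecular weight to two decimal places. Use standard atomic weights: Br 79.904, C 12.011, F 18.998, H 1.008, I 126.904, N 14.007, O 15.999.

First, the molecular formula is C6H6BrN3O (counting implicit H from valence).
  Br: 1 × 79.904 = 79.904
  C: 6 × 12.011 = 72.066
  H: 6 × 1.008 = 6.048
  N: 3 × 14.007 = 42.021
  O: 1 × 15.999 = 15.999
Sum: 1×79.904 + 6×12.011 + 6×1.008 + 3×14.007 + 1×15.999 = 216.038 → 216.04 g/mol.

216.04 g/mol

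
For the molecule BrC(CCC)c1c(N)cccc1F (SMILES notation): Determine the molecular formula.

C10H13BrFN

Walk through each heavy atom and fill implicit hydrogens from standard valence (C 4, N 3, O 2, S 2, halogen 1); for lowercase aromatic atoms, an aromatic c carries 1 H when it has two neighbours and 0 H with three, and aromatic n carries 0 H:
  atom 1: Br (halogen, monovalent) → 0 H
  atom 2: C, bond orders sum to 3 (valence 4) → 1 H
  atom 3: C, bond orders sum to 2 (valence 4) → 2 H
  atom 4: C, bond orders sum to 2 (valence 4) → 2 H
  atom 5: C, bond orders sum to 1 (valence 4) → 3 H
  atom 6: aromatic c, 3 neighbours → 0 H
  atom 7: aromatic c, 3 neighbours → 0 H
  atom 8: N, bond orders sum to 1 (valence 3) → 2 H
  atom 9: aromatic c, 2 neighbours → 1 H
  atom 10: aromatic c, 2 neighbours → 1 H
  atom 11: aromatic c, 2 neighbours → 1 H
  atom 12: aromatic c, 3 neighbours → 0 H
  atom 13: F (halogen, monovalent) → 0 H
Totals → C:10, H:13, Br:1, F:1, N:1.
In Hill order: C10H13BrFN.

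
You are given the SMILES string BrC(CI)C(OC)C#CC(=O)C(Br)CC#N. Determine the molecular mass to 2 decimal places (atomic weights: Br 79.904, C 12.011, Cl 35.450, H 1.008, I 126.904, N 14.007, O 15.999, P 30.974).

First, the molecular formula is C10H10Br2INO2 (counting implicit H from valence).
  Br: 2 × 79.904 = 159.808
  C: 10 × 12.011 = 120.110
  H: 10 × 1.008 = 10.080
  I: 1 × 126.904 = 126.904
  N: 1 × 14.007 = 14.007
  O: 2 × 15.999 = 31.998
Sum: 2×79.904 + 10×12.011 + 10×1.008 + 1×126.904 + 1×14.007 + 2×15.999 = 462.907 → 462.91 g/mol.

462.91 g/mol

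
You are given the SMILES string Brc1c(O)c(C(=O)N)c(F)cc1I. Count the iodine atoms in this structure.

Scan the SMILES for I atoms (remember two-letter symbols like Cl and Br are single atoms).
Iodine count: 1.

1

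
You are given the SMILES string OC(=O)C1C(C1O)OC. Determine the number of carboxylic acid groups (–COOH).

1

The carboxylic acid motif appears at heavy-atom position 2 in the SMILES.
Other groups present: 1 ether, 1 hydroxyl.
Carboxylic acid count: 1.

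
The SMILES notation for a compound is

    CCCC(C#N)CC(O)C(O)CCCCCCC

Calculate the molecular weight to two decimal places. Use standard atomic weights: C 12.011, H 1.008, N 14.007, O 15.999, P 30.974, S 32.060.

255.40 g/mol

First, the molecular formula is C15H29NO2 (counting implicit H from valence).
  C: 15 × 12.011 = 180.165
  H: 29 × 1.008 = 29.232
  N: 1 × 14.007 = 14.007
  O: 2 × 15.999 = 31.998
Sum: 15×12.011 + 29×1.008 + 1×14.007 + 2×15.999 = 255.402 → 255.40 g/mol.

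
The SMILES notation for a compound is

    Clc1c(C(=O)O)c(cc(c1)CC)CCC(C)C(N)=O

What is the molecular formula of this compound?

C14H18ClNO3

Walk through each heavy atom and fill implicit hydrogens from standard valence (C 4, N 3, O 2, S 2, halogen 1); for lowercase aromatic atoms, an aromatic c carries 1 H when it has two neighbours and 0 H with three, and aromatic n carries 0 H:
  atom 1: Cl (halogen, monovalent) → 0 H
  atom 2: aromatic c, 3 neighbours → 0 H
  atom 3: aromatic c, 3 neighbours → 0 H
  atom 4: C, bond orders sum to 4 (valence 4) → 0 H
  atom 5: O, bond orders sum to 2 (valence 2) → 0 H
  atom 6: O, bond orders sum to 1 (valence 2) → 1 H
  atom 7: aromatic c, 3 neighbours → 0 H
  atom 8: aromatic c, 2 neighbours → 1 H
  atom 9: aromatic c, 3 neighbours → 0 H
  atom 10: aromatic c, 2 neighbours → 1 H
  atom 11: C, bond orders sum to 2 (valence 4) → 2 H
  atom 12: C, bond orders sum to 1 (valence 4) → 3 H
  atom 13: C, bond orders sum to 2 (valence 4) → 2 H
  atom 14: C, bond orders sum to 2 (valence 4) → 2 H
  atom 15: C, bond orders sum to 3 (valence 4) → 1 H
  atom 16: C, bond orders sum to 1 (valence 4) → 3 H
  atom 17: C, bond orders sum to 4 (valence 4) → 0 H
  atom 18: N, bond orders sum to 1 (valence 3) → 2 H
  atom 19: O, bond orders sum to 2 (valence 2) → 0 H
Totals → C:14, H:18, Cl:1, N:1, O:3.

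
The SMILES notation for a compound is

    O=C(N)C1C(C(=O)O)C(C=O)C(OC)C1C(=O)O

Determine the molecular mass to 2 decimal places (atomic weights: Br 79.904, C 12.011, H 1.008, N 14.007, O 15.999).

First, the molecular formula is C10H13NO7 (counting implicit H from valence).
  C: 10 × 12.011 = 120.110
  H: 13 × 1.008 = 13.104
  N: 1 × 14.007 = 14.007
  O: 7 × 15.999 = 111.993
Sum: 10×12.011 + 13×1.008 + 1×14.007 + 7×15.999 = 259.214 → 259.21 g/mol.

259.21 g/mol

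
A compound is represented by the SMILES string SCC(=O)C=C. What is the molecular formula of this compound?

C4H6OS

Walk through each heavy atom and fill implicit hydrogens from standard valence (C 4, N 3, O 2, S 2, halogen 1):
  atom 1: S, bond orders sum to 1 (valence 2) → 1 H
  atom 2: C, bond orders sum to 2 (valence 4) → 2 H
  atom 3: C, bond orders sum to 4 (valence 4) → 0 H
  atom 4: O, bond orders sum to 2 (valence 2) → 0 H
  atom 5: C, bond orders sum to 3 (valence 4) → 1 H
  atom 6: C, bond orders sum to 2 (valence 4) → 2 H
Totals → C:4, H:6, O:1, S:1.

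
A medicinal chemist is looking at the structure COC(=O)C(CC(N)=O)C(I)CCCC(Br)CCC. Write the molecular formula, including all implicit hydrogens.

C13H23BrINO3

Walk through each heavy atom and fill implicit hydrogens from standard valence (C 4, N 3, O 2, S 2, halogen 1):
  atom 1: C, bond orders sum to 1 (valence 4) → 3 H
  atom 2: O, bond orders sum to 2 (valence 2) → 0 H
  atom 3: C, bond orders sum to 4 (valence 4) → 0 H
  atom 4: O, bond orders sum to 2 (valence 2) → 0 H
  atom 5: C, bond orders sum to 3 (valence 4) → 1 H
  atom 6: C, bond orders sum to 2 (valence 4) → 2 H
  atom 7: C, bond orders sum to 4 (valence 4) → 0 H
  atom 8: N, bond orders sum to 1 (valence 3) → 2 H
  atom 9: O, bond orders sum to 2 (valence 2) → 0 H
  atom 10: C, bond orders sum to 3 (valence 4) → 1 H
  atom 11: I (halogen, monovalent) → 0 H
  atom 12: C, bond orders sum to 2 (valence 4) → 2 H
  atom 13: C, bond orders sum to 2 (valence 4) → 2 H
  atom 14: C, bond orders sum to 2 (valence 4) → 2 H
  atom 15: C, bond orders sum to 3 (valence 4) → 1 H
  atom 16: Br (halogen, monovalent) → 0 H
  atom 17: C, bond orders sum to 2 (valence 4) → 2 H
  atom 18: C, bond orders sum to 2 (valence 4) → 2 H
  atom 19: C, bond orders sum to 1 (valence 4) → 3 H
Totals → C:13, H:23, Br:1, I:1, N:1, O:3.
In Hill order: C13H23BrINO3.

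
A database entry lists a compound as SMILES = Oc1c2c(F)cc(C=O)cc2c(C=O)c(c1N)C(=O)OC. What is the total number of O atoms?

Scan the SMILES for O atoms (remember two-letter symbols like Cl and Br are single atoms).
Oxygen count: 5.

5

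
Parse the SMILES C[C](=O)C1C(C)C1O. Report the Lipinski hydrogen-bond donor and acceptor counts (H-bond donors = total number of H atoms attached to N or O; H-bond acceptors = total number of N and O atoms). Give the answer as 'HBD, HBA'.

1, 2

Donors: find every N or O and count the H atoms it carries.
  atom 3 (O): bond orders sum to 2 → 0 H
  atom 8 (O): bond orders sum to 1 → 1 H
Lipinski HBD = 1.
Acceptors: N atoms = 0, O atoms = 2 → HBA = 2.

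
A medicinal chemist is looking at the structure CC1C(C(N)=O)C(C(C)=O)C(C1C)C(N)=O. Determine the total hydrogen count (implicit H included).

Walk through each heavy atom and fill implicit hydrogens from standard valence (C 4, N 3, O 2, S 2, halogen 1):
  atom 1: C, bond orders sum to 1 (valence 4) → 3 H
  atom 2: C, bond orders sum to 3 (valence 4) → 1 H
  atom 3: C, bond orders sum to 3 (valence 4) → 1 H
  atom 4: C, bond orders sum to 4 (valence 4) → 0 H
  atom 5: N, bond orders sum to 1 (valence 3) → 2 H
  atom 6: O, bond orders sum to 2 (valence 2) → 0 H
  atom 7: C, bond orders sum to 3 (valence 4) → 1 H
  atom 8: C, bond orders sum to 4 (valence 4) → 0 H
  atom 9: C, bond orders sum to 1 (valence 4) → 3 H
  atom 10: O, bond orders sum to 2 (valence 2) → 0 H
  atom 11: C, bond orders sum to 3 (valence 4) → 1 H
  atom 12: C, bond orders sum to 3 (valence 4) → 1 H
  atom 13: C, bond orders sum to 1 (valence 4) → 3 H
  atom 14: C, bond orders sum to 4 (valence 4) → 0 H
  atom 15: N, bond orders sum to 1 (valence 3) → 2 H
  atom 16: O, bond orders sum to 2 (valence 2) → 0 H
Total hydrogens: 18.

18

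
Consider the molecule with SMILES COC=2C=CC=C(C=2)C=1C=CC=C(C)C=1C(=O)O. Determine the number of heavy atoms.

Every atom symbol written in the SMILES (organic subset) is one heavy atom; implicit H are not written.
Heavy atoms by element → C:15, O:3.
Total: 18.

18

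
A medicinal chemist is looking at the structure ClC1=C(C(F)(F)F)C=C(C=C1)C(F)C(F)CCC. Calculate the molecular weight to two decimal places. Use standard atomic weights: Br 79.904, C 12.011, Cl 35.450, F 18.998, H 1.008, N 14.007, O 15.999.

First, the molecular formula is C12H12ClF5 (counting implicit H from valence).
  C: 12 × 12.011 = 144.132
  Cl: 1 × 35.450 = 35.450
  F: 5 × 18.998 = 94.990
  H: 12 × 1.008 = 12.096
Sum: 12×12.011 + 1×35.450 + 5×18.998 + 12×1.008 = 286.668 → 286.67 g/mol.

286.67 g/mol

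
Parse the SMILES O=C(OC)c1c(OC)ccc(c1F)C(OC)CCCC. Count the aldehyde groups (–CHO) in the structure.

Scan the SMILES for the aldehyde motif — none present.
Groups that are present: 1 ester, 2 ether.

0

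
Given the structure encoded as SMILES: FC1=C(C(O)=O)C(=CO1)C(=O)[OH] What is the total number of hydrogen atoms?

3

Walk through each heavy atom and fill implicit hydrogens from standard valence (C 4, N 3, O 2, S 2, halogen 1):
  atom 1: F (halogen, monovalent) → 0 H
  atom 2: C, bond orders sum to 4 (valence 4) → 0 H
  atom 3: C, bond orders sum to 4 (valence 4) → 0 H
  atom 4: C, bond orders sum to 4 (valence 4) → 0 H
  atom 5: O, bond orders sum to 1 (valence 2) → 1 H
  atom 6: O, bond orders sum to 2 (valence 2) → 0 H
  atom 7: C, bond orders sum to 4 (valence 4) → 0 H
  atom 8: C, bond orders sum to 3 (valence 4) → 1 H
  atom 9: O, bond orders sum to 2 (valence 2) → 0 H
  atom 10: C, bond orders sum to 4 (valence 4) → 0 H
  atom 11: O, bond orders sum to 2 (valence 2) → 0 H
  atom 12: O with explicit H count 1
Total hydrogens: 3.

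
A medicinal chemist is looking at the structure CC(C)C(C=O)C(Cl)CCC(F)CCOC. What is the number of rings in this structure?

0

In SMILES, each pair of matching ring-closure digits denotes one ring-closing bond; the number of such bonds equals the number of independent rings.
Ring-closure bonds here: 0.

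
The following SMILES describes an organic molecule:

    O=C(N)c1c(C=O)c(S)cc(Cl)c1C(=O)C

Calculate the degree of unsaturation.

Molecular formula: C10H8ClNO3S.
DoU = (2C + 2 + N − H − X) / 2, where X is the halogen count and O/S are ignored.
    = (2·10 + 2 + 1 − 8 − 1) / 2 = 14 / 2 = 7.

7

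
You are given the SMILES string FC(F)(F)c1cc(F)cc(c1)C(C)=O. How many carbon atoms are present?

9

Count every carbon token in the SMILES (each C, including those in ring-closure positions and inside branches).
Carbon count: 9.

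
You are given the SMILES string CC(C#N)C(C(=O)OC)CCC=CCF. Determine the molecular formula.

Walk through each heavy atom and fill implicit hydrogens from standard valence (C 4, N 3, O 2, S 2, halogen 1):
  atom 1: C, bond orders sum to 1 (valence 4) → 3 H
  atom 2: C, bond orders sum to 3 (valence 4) → 1 H
  atom 3: C, bond orders sum to 4 (valence 4) → 0 H
  atom 4: N, bond orders sum to 3 (valence 3) → 0 H
  atom 5: C, bond orders sum to 3 (valence 4) → 1 H
  atom 6: C, bond orders sum to 4 (valence 4) → 0 H
  atom 7: O, bond orders sum to 2 (valence 2) → 0 H
  atom 8: O, bond orders sum to 2 (valence 2) → 0 H
  atom 9: C, bond orders sum to 1 (valence 4) → 3 H
  atom 10: C, bond orders sum to 2 (valence 4) → 2 H
  atom 11: C, bond orders sum to 2 (valence 4) → 2 H
  atom 12: C, bond orders sum to 3 (valence 4) → 1 H
  atom 13: C, bond orders sum to 3 (valence 4) → 1 H
  atom 14: C, bond orders sum to 2 (valence 4) → 2 H
  atom 15: F (halogen, monovalent) → 0 H
Totals → C:11, H:16, F:1, N:1, O:2.

C11H16FNO2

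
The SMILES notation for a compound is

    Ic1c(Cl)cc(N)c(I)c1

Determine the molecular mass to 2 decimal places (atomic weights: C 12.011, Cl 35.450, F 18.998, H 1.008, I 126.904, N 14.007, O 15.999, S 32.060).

379.36 g/mol

First, the molecular formula is C6H4ClI2N (counting implicit H from valence).
  C: 6 × 12.011 = 72.066
  Cl: 1 × 35.450 = 35.450
  H: 4 × 1.008 = 4.032
  I: 2 × 126.904 = 253.808
  N: 1 × 14.007 = 14.007
Sum: 6×12.011 + 1×35.450 + 4×1.008 + 2×126.904 + 1×14.007 = 379.363 → 379.36 g/mol.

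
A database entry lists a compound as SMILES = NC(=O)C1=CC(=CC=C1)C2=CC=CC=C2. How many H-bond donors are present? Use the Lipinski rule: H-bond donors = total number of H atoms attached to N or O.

Donors: find every N or O and count the H atoms it carries.
  atom 1 (N): bond orders sum to 1 → 2 H
  atom 3 (O): bond orders sum to 2 → 0 H
Lipinski HBD = 2.

2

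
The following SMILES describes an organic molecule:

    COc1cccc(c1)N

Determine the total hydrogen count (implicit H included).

9

Walk through each heavy atom and fill implicit hydrogens from standard valence (C 4, N 3, O 2, S 2, halogen 1); for lowercase aromatic atoms, an aromatic c carries 1 H when it has two neighbours and 0 H with three, and aromatic n carries 0 H:
  atom 1: C, bond orders sum to 1 (valence 4) → 3 H
  atom 2: O, bond orders sum to 2 (valence 2) → 0 H
  atom 3: aromatic c, 3 neighbours → 0 H
  atom 4: aromatic c, 2 neighbours → 1 H
  atom 5: aromatic c, 2 neighbours → 1 H
  atom 6: aromatic c, 2 neighbours → 1 H
  atom 7: aromatic c, 3 neighbours → 0 H
  atom 8: aromatic c, 2 neighbours → 1 H
  atom 9: N, bond orders sum to 1 (valence 3) → 2 H
Total hydrogens: 9.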